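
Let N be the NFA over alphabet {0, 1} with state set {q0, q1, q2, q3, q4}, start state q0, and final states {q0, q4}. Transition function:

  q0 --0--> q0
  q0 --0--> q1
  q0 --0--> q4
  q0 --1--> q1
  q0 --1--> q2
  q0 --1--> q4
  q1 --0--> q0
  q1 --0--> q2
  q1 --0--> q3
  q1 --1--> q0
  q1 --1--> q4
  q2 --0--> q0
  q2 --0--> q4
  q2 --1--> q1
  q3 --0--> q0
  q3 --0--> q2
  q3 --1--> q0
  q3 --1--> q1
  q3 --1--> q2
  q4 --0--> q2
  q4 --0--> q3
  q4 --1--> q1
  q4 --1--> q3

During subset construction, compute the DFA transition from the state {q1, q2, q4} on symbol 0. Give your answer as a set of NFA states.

{q0, q2, q3, q4}

δ(q1,0) = {q0, q2, q3}; δ(q2,0) = {q0, q4}; δ(q4,0) = {q2, q3}.
Union: {q0, q2, q3, q4}.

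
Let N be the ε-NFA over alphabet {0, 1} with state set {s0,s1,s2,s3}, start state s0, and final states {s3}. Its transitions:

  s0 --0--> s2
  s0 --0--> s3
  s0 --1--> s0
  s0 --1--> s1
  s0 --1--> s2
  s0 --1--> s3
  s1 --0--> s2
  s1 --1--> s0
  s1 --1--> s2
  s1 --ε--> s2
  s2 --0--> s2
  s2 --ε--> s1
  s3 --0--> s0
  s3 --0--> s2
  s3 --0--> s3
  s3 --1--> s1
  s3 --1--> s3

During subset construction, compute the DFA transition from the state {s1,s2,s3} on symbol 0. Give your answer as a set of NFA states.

{s0,s1,s2,s3}

δ(s1,0) = {s2}; δ(s2,0) = {s2}; δ(s3,0) = {s0,s2,s3}.
Union: {s0,s2,s3}.
ε-closure gives {s0,s1,s2,s3}.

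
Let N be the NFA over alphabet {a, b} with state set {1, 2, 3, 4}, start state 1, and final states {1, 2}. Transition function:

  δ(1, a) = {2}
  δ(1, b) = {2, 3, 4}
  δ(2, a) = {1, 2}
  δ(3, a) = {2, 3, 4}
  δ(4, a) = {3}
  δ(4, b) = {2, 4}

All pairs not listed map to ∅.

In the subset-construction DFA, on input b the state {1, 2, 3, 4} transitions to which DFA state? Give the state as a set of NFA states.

δ(1,b) = {2, 3, 4}; δ(2,b) = ∅; δ(3,b) = ∅; δ(4,b) = {2, 4}.
Union: {2, 3, 4}.

{2, 3, 4}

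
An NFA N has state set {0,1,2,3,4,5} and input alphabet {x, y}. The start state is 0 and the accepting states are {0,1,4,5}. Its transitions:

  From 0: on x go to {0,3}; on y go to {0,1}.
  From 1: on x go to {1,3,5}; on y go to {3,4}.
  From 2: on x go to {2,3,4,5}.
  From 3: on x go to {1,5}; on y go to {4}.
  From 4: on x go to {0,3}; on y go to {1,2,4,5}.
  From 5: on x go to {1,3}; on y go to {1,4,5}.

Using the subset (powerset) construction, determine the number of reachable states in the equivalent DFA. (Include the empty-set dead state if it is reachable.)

Start state of the DFA: {0}.
{0} --x--> {0,3}  [new]
{0} --y--> {0,1}  [new]
{0,3} --x--> {0,1,3,5}  [new]
{0,3} --y--> {0,1,4}  [new]
{0,1} --x--> {0,1,3,5}  [seen]
{0,1} --y--> {0,1,3,4}  [new]
{0,1,3,5} --x--> {0,1,3,5}  [seen]
{0,1,3,5} --y--> {0,1,3,4,5}  [new]
{0,1,4} --x--> {0,1,3,5}  [seen]
{0,1,4} --y--> {0,1,2,3,4,5}  [new]
{0,1,3,4} --x--> {0,1,3,5}  [seen]
{0,1,3,4} --y--> {0,1,2,3,4,5}  [seen]
{0,1,3,4,5} --x--> {0,1,3,5}  [seen]
{0,1,3,4,5} --y--> {0,1,2,3,4,5}  [seen]
{0,1,2,3,4,5} --x--> {0,1,2,3,4,5}  [seen]
{0,1,2,3,4,5} --y--> {0,1,2,3,4,5}  [seen]
Reachable DFA states: {0}, {0,3}, {0,1}, {0,1,3,5}, {0,1,4}, {0,1,3,4}, {0,1,3,4,5}, {0,1,2,3,4,5}.

8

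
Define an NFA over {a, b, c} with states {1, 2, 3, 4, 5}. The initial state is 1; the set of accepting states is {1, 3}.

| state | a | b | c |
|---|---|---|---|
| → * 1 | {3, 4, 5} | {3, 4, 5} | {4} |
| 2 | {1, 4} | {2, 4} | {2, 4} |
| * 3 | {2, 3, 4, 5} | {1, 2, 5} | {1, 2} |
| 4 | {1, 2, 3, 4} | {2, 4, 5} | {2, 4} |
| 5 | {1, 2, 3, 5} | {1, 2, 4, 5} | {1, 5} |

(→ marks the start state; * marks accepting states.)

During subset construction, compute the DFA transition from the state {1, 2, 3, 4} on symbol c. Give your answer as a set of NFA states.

δ(1,c) = {4}; δ(2,c) = {2, 4}; δ(3,c) = {1, 2}; δ(4,c) = {2, 4}.
Union: {1, 2, 4}.

{1, 2, 4}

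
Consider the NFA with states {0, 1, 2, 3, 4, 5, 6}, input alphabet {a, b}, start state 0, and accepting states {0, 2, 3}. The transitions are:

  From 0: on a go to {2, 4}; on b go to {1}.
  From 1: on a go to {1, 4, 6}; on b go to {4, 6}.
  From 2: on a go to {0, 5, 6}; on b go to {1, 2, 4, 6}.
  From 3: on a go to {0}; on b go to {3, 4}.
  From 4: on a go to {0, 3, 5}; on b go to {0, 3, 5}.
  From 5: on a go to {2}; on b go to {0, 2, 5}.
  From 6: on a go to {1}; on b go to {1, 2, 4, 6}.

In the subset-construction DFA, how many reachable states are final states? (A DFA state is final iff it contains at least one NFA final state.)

Start state of the DFA: {0}.
{0} --a--> {2, 4}  [new]
{0} --b--> {1}  [new]
{2, 4} --a--> {0, 3, 5, 6}  [new]
{2, 4} --b--> {0, 1, 2, 3, 4, 5, 6}  [new]
{1} --a--> {1, 4, 6}  [new]
{1} --b--> {4, 6}  [new]
{0, 3, 5, 6} --a--> {0, 1, 2, 4}  [new]
{0, 3, 5, 6} --b--> {0, 1, 2, 3, 4, 5, 6}  [seen]
{0, 1, 2, 3, 4, 5, 6} --a--> {0, 1, 2, 3, 4, 5, 6}  [seen]
{0, 1, 2, 3, 4, 5, 6} --b--> {0, 1, 2, 3, 4, 5, 6}  [seen]
{1, 4, 6} --a--> {0, 1, 3, 4, 5, 6}  [new]
{1, 4, 6} --b--> {0, 1, 2, 3, 4, 5, 6}  [seen]
{4, 6} --a--> {0, 1, 3, 5}  [new]
{4, 6} --b--> {0, 1, 2, 3, 4, 5, 6}  [seen]
{0, 1, 2, 4} --a--> {0, 1, 2, 3, 4, 5, 6}  [seen]
{0, 1, 2, 4} --b--> {0, 1, 2, 3, 4, 5, 6}  [seen]
{0, 1, 3, 4, 5, 6} --a--> {0, 1, 2, 3, 4, 5, 6}  [seen]
{0, 1, 3, 4, 5, 6} --b--> {0, 1, 2, 3, 4, 5, 6}  [seen]
{0, 1, 3, 5} --a--> {0, 1, 2, 4, 6}  [new]
{0, 1, 3, 5} --b--> {0, 1, 2, 3, 4, 5, 6}  [seen]
{0, 1, 2, 4, 6} --a--> {0, 1, 2, 3, 4, 5, 6}  [seen]
{0, 1, 2, 4, 6} --b--> {0, 1, 2, 3, 4, 5, 6}  [seen]
Reachable DFA states: {0}, {2, 4}, {1}, {0, 3, 5, 6}, {0, 1, 2, 3, 4, 5, 6}, {1, 4, 6}, {4, 6}, {0, 1, 2, 4}, {0, 1, 3, 4, 5, 6}, {0, 1, 3, 5}, {0, 1, 2, 4, 6}.
Accepting DFA states (contain an NFA accepting state): {0}, {2, 4}, {0, 3, 5, 6}, {0, 1, 2, 3, 4, 5, 6}, {0, 1, 2, 4}, {0, 1, 3, 4, 5, 6}, {0, 1, 3, 5}, {0, 1, 2, 4, 6}.

8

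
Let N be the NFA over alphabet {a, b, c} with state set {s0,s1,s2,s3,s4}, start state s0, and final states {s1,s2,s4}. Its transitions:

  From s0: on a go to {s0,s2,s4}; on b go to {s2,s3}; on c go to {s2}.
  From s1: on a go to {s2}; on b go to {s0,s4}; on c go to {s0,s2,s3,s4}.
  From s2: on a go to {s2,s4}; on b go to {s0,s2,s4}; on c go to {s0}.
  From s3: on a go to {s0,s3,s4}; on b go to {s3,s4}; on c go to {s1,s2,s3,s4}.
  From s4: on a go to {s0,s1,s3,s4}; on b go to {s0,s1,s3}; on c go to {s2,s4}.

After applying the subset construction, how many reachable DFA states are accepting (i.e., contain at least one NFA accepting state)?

Start state of the DFA: {s0}.
{s0} --a--> {s0,s2,s4}  [new]
{s0} --b--> {s2,s3}  [new]
{s0} --c--> {s2}  [new]
{s0,s2,s4} --a--> {s0,s1,s2,s3,s4}  [new]
{s0,s2,s4} --b--> {s0,s1,s2,s3,s4}  [seen]
{s0,s2,s4} --c--> {s0,s2,s4}  [seen]
{s2,s3} --a--> {s0,s2,s3,s4}  [new]
{s2,s3} --b--> {s0,s2,s3,s4}  [seen]
{s2,s3} --c--> {s0,s1,s2,s3,s4}  [seen]
{s2} --a--> {s2,s4}  [new]
{s2} --b--> {s0,s2,s4}  [seen]
{s2} --c--> {s0}  [seen]
{s0,s1,s2,s3,s4} --a--> {s0,s1,s2,s3,s4}  [seen]
{s0,s1,s2,s3,s4} --b--> {s0,s1,s2,s3,s4}  [seen]
{s0,s1,s2,s3,s4} --c--> {s0,s1,s2,s3,s4}  [seen]
{s0,s2,s3,s4} --a--> {s0,s1,s2,s3,s4}  [seen]
{s0,s2,s3,s4} --b--> {s0,s1,s2,s3,s4}  [seen]
{s0,s2,s3,s4} --c--> {s0,s1,s2,s3,s4}  [seen]
{s2,s4} --a--> {s0,s1,s2,s3,s4}  [seen]
{s2,s4} --b--> {s0,s1,s2,s3,s4}  [seen]
{s2,s4} --c--> {s0,s2,s4}  [seen]
Reachable DFA states: {s0}, {s0,s2,s4}, {s2,s3}, {s2}, {s0,s1,s2,s3,s4}, {s0,s2,s3,s4}, {s2,s4}.
Accepting DFA states (contain an NFA accepting state): {s0,s2,s4}, {s2,s3}, {s2}, {s0,s1,s2,s3,s4}, {s0,s2,s3,s4}, {s2,s4}.

6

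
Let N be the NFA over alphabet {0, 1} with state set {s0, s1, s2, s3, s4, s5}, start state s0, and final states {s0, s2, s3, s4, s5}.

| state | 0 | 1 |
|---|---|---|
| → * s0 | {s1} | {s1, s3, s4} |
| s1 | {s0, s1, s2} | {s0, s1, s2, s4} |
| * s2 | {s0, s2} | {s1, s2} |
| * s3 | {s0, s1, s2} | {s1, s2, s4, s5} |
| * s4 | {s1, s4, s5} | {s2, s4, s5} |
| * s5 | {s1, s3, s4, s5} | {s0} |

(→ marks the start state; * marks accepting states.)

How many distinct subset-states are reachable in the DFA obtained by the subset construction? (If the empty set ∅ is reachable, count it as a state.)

Start state of the DFA: {s0}.
{s0} --0--> {s1}  [new]
{s0} --1--> {s1, s3, s4}  [new]
{s1} --0--> {s0, s1, s2}  [new]
{s1} --1--> {s0, s1, s2, s4}  [new]
{s1, s3, s4} --0--> {s0, s1, s2, s4, s5}  [new]
{s1, s3, s4} --1--> {s0, s1, s2, s4, s5}  [seen]
{s0, s1, s2} --0--> {s0, s1, s2}  [seen]
{s0, s1, s2} --1--> {s0, s1, s2, s3, s4}  [new]
{s0, s1, s2, s4} --0--> {s0, s1, s2, s4, s5}  [seen]
{s0, s1, s2, s4} --1--> {s0, s1, s2, s3, s4, s5}  [new]
{s0, s1, s2, s4, s5} --0--> {s0, s1, s2, s3, s4, s5}  [seen]
{s0, s1, s2, s4, s5} --1--> {s0, s1, s2, s3, s4, s5}  [seen]
{s0, s1, s2, s3, s4} --0--> {s0, s1, s2, s4, s5}  [seen]
{s0, s1, s2, s3, s4} --1--> {s0, s1, s2, s3, s4, s5}  [seen]
{s0, s1, s2, s3, s4, s5} --0--> {s0, s1, s2, s3, s4, s5}  [seen]
{s0, s1, s2, s3, s4, s5} --1--> {s0, s1, s2, s3, s4, s5}  [seen]
Reachable DFA states: {s0}, {s1}, {s1, s3, s4}, {s0, s1, s2}, {s0, s1, s2, s4}, {s0, s1, s2, s4, s5}, {s0, s1, s2, s3, s4}, {s0, s1, s2, s3, s4, s5}.

8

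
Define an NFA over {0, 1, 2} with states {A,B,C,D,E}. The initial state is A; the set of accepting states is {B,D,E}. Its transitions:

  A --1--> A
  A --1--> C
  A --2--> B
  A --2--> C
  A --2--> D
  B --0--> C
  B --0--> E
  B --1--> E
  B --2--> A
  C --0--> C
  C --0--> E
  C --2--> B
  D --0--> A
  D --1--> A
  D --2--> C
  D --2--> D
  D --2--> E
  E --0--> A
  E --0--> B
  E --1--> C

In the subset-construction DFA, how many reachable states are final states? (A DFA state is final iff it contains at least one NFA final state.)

Start state of the DFA: {A}.
{A} --0--> ∅  [new]
{A} --1--> {A,C}  [new]
{A} --2--> {B,C,D}  [new]
∅ --0--> ∅  [seen]
∅ --1--> ∅  [seen]
∅ --2--> ∅  [seen]
{A,C} --0--> {C,E}  [new]
{A,C} --1--> {A,C}  [seen]
{A,C} --2--> {B,C,D}  [seen]
{B,C,D} --0--> {A,C,E}  [new]
{B,C,D} --1--> {A,E}  [new]
{B,C,D} --2--> {A,B,C,D,E}  [new]
{C,E} --0--> {A,B,C,E}  [new]
{C,E} --1--> {C}  [new]
{C,E} --2--> {B}  [new]
{A,C,E} --0--> {A,B,C,E}  [seen]
{A,C,E} --1--> {A,C}  [seen]
{A,C,E} --2--> {B,C,D}  [seen]
{A,E} --0--> {A,B}  [new]
{A,E} --1--> {A,C}  [seen]
{A,E} --2--> {B,C,D}  [seen]
{A,B,C,D,E} --0--> {A,B,C,E}  [seen]
{A,B,C,D,E} --1--> {A,C,E}  [seen]
{A,B,C,D,E} --2--> {A,B,C,D,E}  [seen]
{A,B,C,E} --0--> {A,B,C,E}  [seen]
{A,B,C,E} --1--> {A,C,E}  [seen]
{A,B,C,E} --2--> {A,B,C,D}  [new]
{C} --0--> {C,E}  [seen]
{C} --1--> ∅  [seen]
{C} --2--> {B}  [seen]
{B} --0--> {C,E}  [seen]
{B} --1--> {E}  [new]
{B} --2--> {A}  [seen]
{A,B} --0--> {C,E}  [seen]
{A,B} --1--> {A,C,E}  [seen]
{A,B} --2--> {A,B,C,D}  [seen]
{A,B,C,D} --0--> {A,C,E}  [seen]
{A,B,C,D} --1--> {A,C,E}  [seen]
{A,B,C,D} --2--> {A,B,C,D,E}  [seen]
{E} --0--> {A,B}  [seen]
{E} --1--> {C}  [seen]
{E} --2--> ∅  [seen]
Reachable DFA states: {A}, ∅, {A,C}, {B,C,D}, {C,E}, {A,C,E}, {A,E}, {A,B,C,D,E}, {A,B,C,E}, {C}, {B}, {A,B}, {A,B,C,D}, {E}.
Accepting DFA states (contain an NFA accepting state): {B,C,D}, {C,E}, {A,C,E}, {A,E}, {A,B,C,D,E}, {A,B,C,E}, {B}, {A,B}, {A,B,C,D}, {E}.

10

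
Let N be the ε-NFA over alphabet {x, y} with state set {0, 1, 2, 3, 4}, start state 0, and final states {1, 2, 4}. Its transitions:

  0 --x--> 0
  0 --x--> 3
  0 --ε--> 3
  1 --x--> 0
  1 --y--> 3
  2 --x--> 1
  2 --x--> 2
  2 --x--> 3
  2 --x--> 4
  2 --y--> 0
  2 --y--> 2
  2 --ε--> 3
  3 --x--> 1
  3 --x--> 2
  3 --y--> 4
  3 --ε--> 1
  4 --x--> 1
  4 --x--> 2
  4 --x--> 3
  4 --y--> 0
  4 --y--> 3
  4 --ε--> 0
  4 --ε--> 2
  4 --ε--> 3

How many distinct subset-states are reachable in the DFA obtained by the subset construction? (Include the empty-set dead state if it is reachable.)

Start state of the DFA: {0, 1, 3} (ε-closure of the NFA start).
{0, 1, 3} --x--> {0, 1, 2, 3}  [new]
{0, 1, 3} --y--> {0, 1, 2, 3, 4}  [new]
{0, 1, 2, 3} --x--> {0, 1, 2, 3, 4}  [seen]
{0, 1, 2, 3} --y--> {0, 1, 2, 3, 4}  [seen]
{0, 1, 2, 3, 4} --x--> {0, 1, 2, 3, 4}  [seen]
{0, 1, 2, 3, 4} --y--> {0, 1, 2, 3, 4}  [seen]
Reachable DFA states: {0, 1, 3}, {0, 1, 2, 3}, {0, 1, 2, 3, 4}.

3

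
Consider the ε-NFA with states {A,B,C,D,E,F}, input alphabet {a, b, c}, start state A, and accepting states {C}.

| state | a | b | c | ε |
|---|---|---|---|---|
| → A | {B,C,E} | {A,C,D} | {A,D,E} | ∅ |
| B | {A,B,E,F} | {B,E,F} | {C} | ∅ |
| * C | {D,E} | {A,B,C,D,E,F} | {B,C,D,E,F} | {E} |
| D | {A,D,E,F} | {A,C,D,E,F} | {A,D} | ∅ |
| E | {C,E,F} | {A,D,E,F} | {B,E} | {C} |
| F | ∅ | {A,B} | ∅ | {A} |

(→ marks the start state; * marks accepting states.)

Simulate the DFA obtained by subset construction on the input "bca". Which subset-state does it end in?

{A,B,C,D,E,F}

Start: {A}.
δ(A,b) = {A,C,D}.
Union: {A,C,D}.
ε-closure gives {A,C,D,E}.
After b: {A,C,D,E}.
δ(A,c) = {A,D,E}; δ(C,c) = {B,C,D,E,F}; δ(D,c) = {A,D}; δ(E,c) = {B,E}.
Union: {A,B,C,D,E,F}.
After c: {A,B,C,D,E,F}.
δ(A,a) = {B,C,E}; δ(B,a) = {A,B,E,F}; δ(C,a) = {D,E}; δ(D,a) = {A,D,E,F}; δ(E,a) = {C,E,F}; δ(F,a) = ∅.
Union: {A,B,C,D,E,F}.
After a: {A,B,C,D,E,F}.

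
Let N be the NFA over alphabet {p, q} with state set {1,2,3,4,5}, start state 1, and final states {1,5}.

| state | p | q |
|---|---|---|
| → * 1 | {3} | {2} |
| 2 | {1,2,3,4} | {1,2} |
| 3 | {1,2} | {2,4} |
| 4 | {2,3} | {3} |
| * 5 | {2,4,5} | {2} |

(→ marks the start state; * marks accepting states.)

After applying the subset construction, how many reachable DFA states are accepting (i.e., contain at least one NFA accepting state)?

5

Start state of the DFA: {1}.
{1} --p--> {3}  [new]
{1} --q--> {2}  [new]
{3} --p--> {1,2}  [new]
{3} --q--> {2,4}  [new]
{2} --p--> {1,2,3,4}  [new]
{2} --q--> {1,2}  [seen]
{1,2} --p--> {1,2,3,4}  [seen]
{1,2} --q--> {1,2}  [seen]
{2,4} --p--> {1,2,3,4}  [seen]
{2,4} --q--> {1,2,3}  [new]
{1,2,3,4} --p--> {1,2,3,4}  [seen]
{1,2,3,4} --q--> {1,2,3,4}  [seen]
{1,2,3} --p--> {1,2,3,4}  [seen]
{1,2,3} --q--> {1,2,4}  [new]
{1,2,4} --p--> {1,2,3,4}  [seen]
{1,2,4} --q--> {1,2,3}  [seen]
Reachable DFA states: {1}, {3}, {2}, {1,2}, {2,4}, {1,2,3,4}, {1,2,3}, {1,2,4}.
Accepting DFA states (contain an NFA accepting state): {1}, {1,2}, {1,2,3,4}, {1,2,3}, {1,2,4}.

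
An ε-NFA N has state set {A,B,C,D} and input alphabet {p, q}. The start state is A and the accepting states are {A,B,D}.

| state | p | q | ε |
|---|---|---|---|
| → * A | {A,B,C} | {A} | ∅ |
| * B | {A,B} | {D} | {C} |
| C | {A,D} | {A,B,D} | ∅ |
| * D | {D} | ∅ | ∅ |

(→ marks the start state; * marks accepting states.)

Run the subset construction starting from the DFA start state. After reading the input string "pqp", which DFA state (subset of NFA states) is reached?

{A,B,C,D}

Start: {A}.
δ(A,p) = {A,B,C}.
Union: {A,B,C}.
After p: {A,B,C}.
δ(A,q) = {A}; δ(B,q) = {D}; δ(C,q) = {A,B,D}.
Union: {A,B,D}.
ε-closure gives {A,B,C,D}.
After q: {A,B,C,D}.
δ(A,p) = {A,B,C}; δ(B,p) = {A,B}; δ(C,p) = {A,D}; δ(D,p) = {D}.
Union: {A,B,C,D}.
After p: {A,B,C,D}.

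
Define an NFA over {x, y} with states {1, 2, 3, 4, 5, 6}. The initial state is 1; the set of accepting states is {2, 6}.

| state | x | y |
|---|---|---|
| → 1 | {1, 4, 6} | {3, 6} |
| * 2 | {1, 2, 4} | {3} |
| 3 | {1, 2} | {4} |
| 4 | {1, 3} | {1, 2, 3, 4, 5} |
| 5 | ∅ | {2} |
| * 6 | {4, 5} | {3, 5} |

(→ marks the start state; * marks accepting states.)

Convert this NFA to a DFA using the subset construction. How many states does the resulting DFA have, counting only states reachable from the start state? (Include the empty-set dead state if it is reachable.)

12

Start state of the DFA: {1}.
{1} --x--> {1, 4, 6}  [new]
{1} --y--> {3, 6}  [new]
{1, 4, 6} --x--> {1, 3, 4, 5, 6}  [new]
{1, 4, 6} --y--> {1, 2, 3, 4, 5, 6}  [new]
{3, 6} --x--> {1, 2, 4, 5}  [new]
{3, 6} --y--> {3, 4, 5}  [new]
{1, 3, 4, 5, 6} --x--> {1, 2, 3, 4, 5, 6}  [seen]
{1, 3, 4, 5, 6} --y--> {1, 2, 3, 4, 5, 6}  [seen]
{1, 2, 3, 4, 5, 6} --x--> {1, 2, 3, 4, 5, 6}  [seen]
{1, 2, 3, 4, 5, 6} --y--> {1, 2, 3, 4, 5, 6}  [seen]
{1, 2, 4, 5} --x--> {1, 2, 3, 4, 6}  [new]
{1, 2, 4, 5} --y--> {1, 2, 3, 4, 5, 6}  [seen]
{3, 4, 5} --x--> {1, 2, 3}  [new]
{3, 4, 5} --y--> {1, 2, 3, 4, 5}  [new]
{1, 2, 3, 4, 6} --x--> {1, 2, 3, 4, 5, 6}  [seen]
{1, 2, 3, 4, 6} --y--> {1, 2, 3, 4, 5, 6}  [seen]
{1, 2, 3} --x--> {1, 2, 4, 6}  [new]
{1, 2, 3} --y--> {3, 4, 6}  [new]
{1, 2, 3, 4, 5} --x--> {1, 2, 3, 4, 6}  [seen]
{1, 2, 3, 4, 5} --y--> {1, 2, 3, 4, 5, 6}  [seen]
{1, 2, 4, 6} --x--> {1, 2, 3, 4, 5, 6}  [seen]
{1, 2, 4, 6} --y--> {1, 2, 3, 4, 5, 6}  [seen]
{3, 4, 6} --x--> {1, 2, 3, 4, 5}  [seen]
{3, 4, 6} --y--> {1, 2, 3, 4, 5}  [seen]
Reachable DFA states: {1}, {1, 4, 6}, {3, 6}, {1, 3, 4, 5, 6}, {1, 2, 3, 4, 5, 6}, {1, 2, 4, 5}, {3, 4, 5}, {1, 2, 3, 4, 6}, {1, 2, 3}, {1, 2, 3, 4, 5}, {1, 2, 4, 6}, {3, 4, 6}.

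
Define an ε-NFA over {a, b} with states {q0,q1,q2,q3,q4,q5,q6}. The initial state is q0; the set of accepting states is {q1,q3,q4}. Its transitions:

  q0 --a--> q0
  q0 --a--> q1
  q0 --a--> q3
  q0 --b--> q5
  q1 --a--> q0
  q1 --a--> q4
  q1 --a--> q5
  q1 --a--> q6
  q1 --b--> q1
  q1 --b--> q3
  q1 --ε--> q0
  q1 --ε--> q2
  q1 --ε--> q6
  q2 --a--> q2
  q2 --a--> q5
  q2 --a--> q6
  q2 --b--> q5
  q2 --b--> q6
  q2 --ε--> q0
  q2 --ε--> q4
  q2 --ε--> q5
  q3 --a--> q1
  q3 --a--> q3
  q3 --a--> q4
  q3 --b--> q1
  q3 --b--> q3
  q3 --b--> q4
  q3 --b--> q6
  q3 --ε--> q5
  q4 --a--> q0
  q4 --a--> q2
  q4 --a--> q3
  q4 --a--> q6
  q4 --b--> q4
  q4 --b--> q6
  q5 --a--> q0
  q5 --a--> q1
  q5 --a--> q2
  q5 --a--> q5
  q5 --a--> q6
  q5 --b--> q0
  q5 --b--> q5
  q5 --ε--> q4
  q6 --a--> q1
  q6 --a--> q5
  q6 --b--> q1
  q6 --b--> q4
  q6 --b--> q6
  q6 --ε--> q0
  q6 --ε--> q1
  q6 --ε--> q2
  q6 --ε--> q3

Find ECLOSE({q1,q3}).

Begin with {q1,q3}.
q1 →ε {q0,q2,q6}; add q0, q2, q6.
q2 →ε {q0,q4,q5}; add q4, q5.
ε-closure = {q0,q1,q2,q3,q4,q5,q6}.

{q0,q1,q2,q3,q4,q5,q6}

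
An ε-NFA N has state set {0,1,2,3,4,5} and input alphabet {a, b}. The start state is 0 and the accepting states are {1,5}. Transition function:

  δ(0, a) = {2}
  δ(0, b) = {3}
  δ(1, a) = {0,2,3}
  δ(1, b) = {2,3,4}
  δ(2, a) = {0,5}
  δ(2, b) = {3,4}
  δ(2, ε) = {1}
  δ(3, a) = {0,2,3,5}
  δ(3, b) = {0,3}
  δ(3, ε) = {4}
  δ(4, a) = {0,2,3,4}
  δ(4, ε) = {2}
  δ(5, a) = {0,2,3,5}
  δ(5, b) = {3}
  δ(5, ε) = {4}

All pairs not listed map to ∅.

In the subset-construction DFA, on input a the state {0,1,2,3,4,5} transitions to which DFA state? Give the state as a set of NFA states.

δ(0,a) = {2}; δ(1,a) = {0,2,3}; δ(2,a) = {0,5}; δ(3,a) = {0,2,3,5}; δ(4,a) = {0,2,3,4}; δ(5,a) = {0,2,3,5}.
Union: {0,2,3,4,5}.
ε-closure gives {0,1,2,3,4,5}.

{0,1,2,3,4,5}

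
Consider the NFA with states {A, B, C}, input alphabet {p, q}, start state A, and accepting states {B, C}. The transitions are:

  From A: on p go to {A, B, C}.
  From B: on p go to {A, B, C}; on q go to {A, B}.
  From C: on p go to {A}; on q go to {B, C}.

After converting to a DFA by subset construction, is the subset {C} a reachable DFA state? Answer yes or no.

Start state of the DFA: {A}.
{A} --p--> {A, B, C}  [new]
{A} --q--> ∅  [new]
{A, B, C} --p--> {A, B, C}  [seen]
{A, B, C} --q--> {A, B, C}  [seen]
∅ --p--> ∅  [seen]
∅ --q--> ∅  [seen]
Reachable DFA states: {A}, {A, B, C}, ∅.
{C} is not among them.

no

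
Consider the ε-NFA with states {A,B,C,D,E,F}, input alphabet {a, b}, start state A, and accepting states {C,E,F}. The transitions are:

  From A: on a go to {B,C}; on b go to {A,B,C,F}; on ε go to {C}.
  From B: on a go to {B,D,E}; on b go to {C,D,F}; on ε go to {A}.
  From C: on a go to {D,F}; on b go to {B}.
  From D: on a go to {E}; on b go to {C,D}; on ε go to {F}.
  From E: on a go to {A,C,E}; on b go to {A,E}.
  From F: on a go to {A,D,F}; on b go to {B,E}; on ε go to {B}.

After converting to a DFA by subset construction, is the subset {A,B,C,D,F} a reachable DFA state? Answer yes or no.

Start state of the DFA: {A,C} (ε-closure of the NFA start).
{A,C} --a--> {A,B,C,D,F}  [new]
{A,C} --b--> {A,B,C,F}  [new]
{A,B,C,D,F} --a--> {A,B,C,D,E,F}  [new]
{A,B,C,D,F} --b--> {A,B,C,D,E,F}  [seen]
{A,B,C,F} --a--> {A,B,C,D,E,F}  [seen]
{A,B,C,F} --b--> {A,B,C,D,E,F}  [seen]
{A,B,C,D,E,F} --a--> {A,B,C,D,E,F}  [seen]
{A,B,C,D,E,F} --b--> {A,B,C,D,E,F}  [seen]
Reachable DFA states: {A,C}, {A,B,C,D,F}, {A,B,C,F}, {A,B,C,D,E,F}.
{A,B,C,D,F} is among them.

yes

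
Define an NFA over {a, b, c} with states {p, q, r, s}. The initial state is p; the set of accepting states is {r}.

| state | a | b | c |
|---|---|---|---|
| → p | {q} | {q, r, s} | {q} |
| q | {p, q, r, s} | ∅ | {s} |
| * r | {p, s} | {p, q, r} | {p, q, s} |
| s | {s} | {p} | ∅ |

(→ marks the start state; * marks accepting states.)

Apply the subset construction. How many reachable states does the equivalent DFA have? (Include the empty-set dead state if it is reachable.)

9

Start state of the DFA: {p}.
{p} --a--> {q}  [new]
{p} --b--> {q, r, s}  [new]
{p} --c--> {q}  [seen]
{q} --a--> {p, q, r, s}  [new]
{q} --b--> ∅  [new]
{q} --c--> {s}  [new]
{q, r, s} --a--> {p, q, r, s}  [seen]
{q, r, s} --b--> {p, q, r}  [new]
{q, r, s} --c--> {p, q, s}  [new]
{p, q, r, s} --a--> {p, q, r, s}  [seen]
{p, q, r, s} --b--> {p, q, r, s}  [seen]
{p, q, r, s} --c--> {p, q, s}  [seen]
∅ --a--> ∅  [seen]
∅ --b--> ∅  [seen]
∅ --c--> ∅  [seen]
{s} --a--> {s}  [seen]
{s} --b--> {p}  [seen]
{s} --c--> ∅  [seen]
{p, q, r} --a--> {p, q, r, s}  [seen]
{p, q, r} --b--> {p, q, r, s}  [seen]
{p, q, r} --c--> {p, q, s}  [seen]
{p, q, s} --a--> {p, q, r, s}  [seen]
{p, q, s} --b--> {p, q, r, s}  [seen]
{p, q, s} --c--> {q, s}  [new]
{q, s} --a--> {p, q, r, s}  [seen]
{q, s} --b--> {p}  [seen]
{q, s} --c--> {s}  [seen]
Reachable DFA states: {p}, {q}, {q, r, s}, {p, q, r, s}, ∅, {s}, {p, q, r}, {p, q, s}, {q, s}.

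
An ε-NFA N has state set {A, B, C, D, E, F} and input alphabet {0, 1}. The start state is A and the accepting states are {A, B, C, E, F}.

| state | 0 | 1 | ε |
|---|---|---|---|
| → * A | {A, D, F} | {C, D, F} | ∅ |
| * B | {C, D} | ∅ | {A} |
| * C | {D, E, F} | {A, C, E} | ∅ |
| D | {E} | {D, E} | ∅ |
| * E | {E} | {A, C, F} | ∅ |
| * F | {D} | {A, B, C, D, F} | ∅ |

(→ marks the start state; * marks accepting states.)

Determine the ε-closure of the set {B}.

{A, B}

Begin with {B}.
B →ε {A}; add A.
ε-closure = {A, B}.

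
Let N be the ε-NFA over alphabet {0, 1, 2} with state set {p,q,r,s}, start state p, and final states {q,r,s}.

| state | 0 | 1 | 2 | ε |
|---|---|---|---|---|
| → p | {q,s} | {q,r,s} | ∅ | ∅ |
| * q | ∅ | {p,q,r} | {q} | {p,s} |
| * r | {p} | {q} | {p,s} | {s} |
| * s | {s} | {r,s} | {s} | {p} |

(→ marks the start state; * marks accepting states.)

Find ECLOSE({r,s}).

Begin with {r,s}.
s →ε {p}; add p.
ε-closure = {p,r,s}.

{p,r,s}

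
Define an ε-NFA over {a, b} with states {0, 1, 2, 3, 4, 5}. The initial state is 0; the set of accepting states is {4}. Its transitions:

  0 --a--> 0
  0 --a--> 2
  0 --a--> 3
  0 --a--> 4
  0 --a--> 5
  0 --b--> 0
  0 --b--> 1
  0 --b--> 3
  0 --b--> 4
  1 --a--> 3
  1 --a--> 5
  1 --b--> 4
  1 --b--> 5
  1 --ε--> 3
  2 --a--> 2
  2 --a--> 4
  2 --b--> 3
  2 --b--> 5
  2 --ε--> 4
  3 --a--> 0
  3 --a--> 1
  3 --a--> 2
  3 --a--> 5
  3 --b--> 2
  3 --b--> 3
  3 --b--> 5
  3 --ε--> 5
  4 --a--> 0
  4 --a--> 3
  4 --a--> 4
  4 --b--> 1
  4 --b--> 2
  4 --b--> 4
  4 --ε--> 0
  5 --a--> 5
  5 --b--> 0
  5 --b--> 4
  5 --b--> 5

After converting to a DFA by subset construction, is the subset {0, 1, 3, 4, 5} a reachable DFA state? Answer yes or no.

yes

Start state of the DFA: {0} (ε-closure of the NFA start).
{0} --a--> {0, 2, 3, 4, 5}  [new]
{0} --b--> {0, 1, 3, 4, 5}  [new]
{0, 2, 3, 4, 5} --a--> {0, 1, 2, 3, 4, 5}  [new]
{0, 2, 3, 4, 5} --b--> {0, 1, 2, 3, 4, 5}  [seen]
{0, 1, 3, 4, 5} --a--> {0, 1, 2, 3, 4, 5}  [seen]
{0, 1, 3, 4, 5} --b--> {0, 1, 2, 3, 4, 5}  [seen]
{0, 1, 2, 3, 4, 5} --a--> {0, 1, 2, 3, 4, 5}  [seen]
{0, 1, 2, 3, 4, 5} --b--> {0, 1, 2, 3, 4, 5}  [seen]
Reachable DFA states: {0}, {0, 2, 3, 4, 5}, {0, 1, 3, 4, 5}, {0, 1, 2, 3, 4, 5}.
{0, 1, 3, 4, 5} is among them.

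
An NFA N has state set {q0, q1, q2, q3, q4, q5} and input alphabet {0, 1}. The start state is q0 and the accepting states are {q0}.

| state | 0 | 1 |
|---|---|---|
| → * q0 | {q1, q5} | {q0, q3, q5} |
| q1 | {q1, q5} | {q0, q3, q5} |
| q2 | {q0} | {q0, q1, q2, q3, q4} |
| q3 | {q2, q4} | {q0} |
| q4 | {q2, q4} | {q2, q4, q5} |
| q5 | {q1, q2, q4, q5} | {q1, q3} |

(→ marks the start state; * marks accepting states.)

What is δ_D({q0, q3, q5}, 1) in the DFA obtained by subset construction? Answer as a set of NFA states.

δ(q0,1) = {q0, q3, q5}; δ(q3,1) = {q0}; δ(q5,1) = {q1, q3}.
Union: {q0, q1, q3, q5}.

{q0, q1, q3, q5}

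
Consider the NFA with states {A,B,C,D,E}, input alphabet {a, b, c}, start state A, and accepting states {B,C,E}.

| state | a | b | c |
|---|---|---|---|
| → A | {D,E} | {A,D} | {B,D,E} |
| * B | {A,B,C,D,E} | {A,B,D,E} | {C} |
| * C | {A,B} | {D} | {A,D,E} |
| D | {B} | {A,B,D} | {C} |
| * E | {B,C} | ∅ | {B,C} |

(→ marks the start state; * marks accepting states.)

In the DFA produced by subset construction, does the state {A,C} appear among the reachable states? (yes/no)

no

Start state of the DFA: {A}.
{A} --a--> {D,E}  [new]
{A} --b--> {A,D}  [new]
{A} --c--> {B,D,E}  [new]
{D,E} --a--> {B,C}  [new]
{D,E} --b--> {A,B,D}  [new]
{D,E} --c--> {B,C}  [seen]
{A,D} --a--> {B,D,E}  [seen]
{A,D} --b--> {A,B,D}  [seen]
{A,D} --c--> {B,C,D,E}  [new]
{B,D,E} --a--> {A,B,C,D,E}  [new]
{B,D,E} --b--> {A,B,D,E}  [new]
{B,D,E} --c--> {B,C}  [seen]
{B,C} --a--> {A,B,C,D,E}  [seen]
{B,C} --b--> {A,B,D,E}  [seen]
{B,C} --c--> {A,C,D,E}  [new]
{A,B,D} --a--> {A,B,C,D,E}  [seen]
{A,B,D} --b--> {A,B,D,E}  [seen]
{A,B,D} --c--> {B,C,D,E}  [seen]
{B,C,D,E} --a--> {A,B,C,D,E}  [seen]
{B,C,D,E} --b--> {A,B,D,E}  [seen]
{B,C,D,E} --c--> {A,B,C,D,E}  [seen]
{A,B,C,D,E} --a--> {A,B,C,D,E}  [seen]
{A,B,C,D,E} --b--> {A,B,D,E}  [seen]
{A,B,C,D,E} --c--> {A,B,C,D,E}  [seen]
{A,B,D,E} --a--> {A,B,C,D,E}  [seen]
{A,B,D,E} --b--> {A,B,D,E}  [seen]
{A,B,D,E} --c--> {B,C,D,E}  [seen]
{A,C,D,E} --a--> {A,B,C,D,E}  [seen]
{A,C,D,E} --b--> {A,B,D}  [seen]
{A,C,D,E} --c--> {A,B,C,D,E}  [seen]
Reachable DFA states: {A}, {D,E}, {A,D}, {B,D,E}, {B,C}, {A,B,D}, {B,C,D,E}, {A,B,C,D,E}, {A,B,D,E}, {A,C,D,E}.
{A,C} is not among them.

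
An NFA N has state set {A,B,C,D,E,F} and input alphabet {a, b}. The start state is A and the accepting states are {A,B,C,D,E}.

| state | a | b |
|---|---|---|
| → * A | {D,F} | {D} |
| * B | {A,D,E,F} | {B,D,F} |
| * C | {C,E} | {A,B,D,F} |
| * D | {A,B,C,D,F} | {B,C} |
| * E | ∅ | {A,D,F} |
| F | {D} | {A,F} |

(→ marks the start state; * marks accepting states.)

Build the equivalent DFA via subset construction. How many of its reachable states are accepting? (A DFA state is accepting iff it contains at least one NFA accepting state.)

Start state of the DFA: {A}.
{A} --a--> {D,F}  [new]
{A} --b--> {D}  [new]
{D,F} --a--> {A,B,C,D,F}  [new]
{D,F} --b--> {A,B,C,F}  [new]
{D} --a--> {A,B,C,D,F}  [seen]
{D} --b--> {B,C}  [new]
{A,B,C,D,F} --a--> {A,B,C,D,E,F}  [new]
{A,B,C,D,F} --b--> {A,B,C,D,F}  [seen]
{A,B,C,F} --a--> {A,C,D,E,F}  [new]
{A,B,C,F} --b--> {A,B,D,F}  [new]
{B,C} --a--> {A,C,D,E,F}  [seen]
{B,C} --b--> {A,B,D,F}  [seen]
{A,B,C,D,E,F} --a--> {A,B,C,D,E,F}  [seen]
{A,B,C,D,E,F} --b--> {A,B,C,D,F}  [seen]
{A,C,D,E,F} --a--> {A,B,C,D,E,F}  [seen]
{A,C,D,E,F} --b--> {A,B,C,D,F}  [seen]
{A,B,D,F} --a--> {A,B,C,D,E,F}  [seen]
{A,B,D,F} --b--> {A,B,C,D,F}  [seen]
Reachable DFA states: {A}, {D,F}, {D}, {A,B,C,D,F}, {A,B,C,F}, {B,C}, {A,B,C,D,E,F}, {A,C,D,E,F}, {A,B,D,F}.
Accepting DFA states (contain an NFA accepting state): {A}, {D,F}, {D}, {A,B,C,D,F}, {A,B,C,F}, {B,C}, {A,B,C,D,E,F}, {A,C,D,E,F}, {A,B,D,F}.

9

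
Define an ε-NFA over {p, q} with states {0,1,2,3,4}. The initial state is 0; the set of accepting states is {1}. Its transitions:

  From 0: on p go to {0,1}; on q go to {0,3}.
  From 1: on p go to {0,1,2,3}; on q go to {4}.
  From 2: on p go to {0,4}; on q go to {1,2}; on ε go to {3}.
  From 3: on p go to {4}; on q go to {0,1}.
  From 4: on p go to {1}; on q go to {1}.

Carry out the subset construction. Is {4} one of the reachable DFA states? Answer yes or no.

no

Start state of the DFA: {0} (ε-closure of the NFA start).
{0} --p--> {0,1}  [new]
{0} --q--> {0,3}  [new]
{0,1} --p--> {0,1,2,3}  [new]
{0,1} --q--> {0,3,4}  [new]
{0,3} --p--> {0,1,4}  [new]
{0,3} --q--> {0,1,3}  [new]
{0,1,2,3} --p--> {0,1,2,3,4}  [new]
{0,1,2,3} --q--> {0,1,2,3,4}  [seen]
{0,3,4} --p--> {0,1,4}  [seen]
{0,3,4} --q--> {0,1,3}  [seen]
{0,1,4} --p--> {0,1,2,3}  [seen]
{0,1,4} --q--> {0,1,3,4}  [new]
{0,1,3} --p--> {0,1,2,3,4}  [seen]
{0,1,3} --q--> {0,1,3,4}  [seen]
{0,1,2,3,4} --p--> {0,1,2,3,4}  [seen]
{0,1,2,3,4} --q--> {0,1,2,3,4}  [seen]
{0,1,3,4} --p--> {0,1,2,3,4}  [seen]
{0,1,3,4} --q--> {0,1,3,4}  [seen]
Reachable DFA states: {0}, {0,1}, {0,3}, {0,1,2,3}, {0,3,4}, {0,1,4}, {0,1,3}, {0,1,2,3,4}, {0,1,3,4}.
{4} is not among them.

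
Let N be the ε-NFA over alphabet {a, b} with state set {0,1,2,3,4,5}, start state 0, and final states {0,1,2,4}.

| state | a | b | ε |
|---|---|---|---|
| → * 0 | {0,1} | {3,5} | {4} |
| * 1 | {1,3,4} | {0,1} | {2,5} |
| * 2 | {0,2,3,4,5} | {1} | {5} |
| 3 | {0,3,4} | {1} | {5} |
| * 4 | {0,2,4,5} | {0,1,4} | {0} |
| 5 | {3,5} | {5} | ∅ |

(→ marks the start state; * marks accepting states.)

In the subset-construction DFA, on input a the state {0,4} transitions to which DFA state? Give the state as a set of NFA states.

δ(0,a) = {0,1}; δ(4,a) = {0,2,4,5}.
Union: {0,1,2,4,5}.

{0,1,2,4,5}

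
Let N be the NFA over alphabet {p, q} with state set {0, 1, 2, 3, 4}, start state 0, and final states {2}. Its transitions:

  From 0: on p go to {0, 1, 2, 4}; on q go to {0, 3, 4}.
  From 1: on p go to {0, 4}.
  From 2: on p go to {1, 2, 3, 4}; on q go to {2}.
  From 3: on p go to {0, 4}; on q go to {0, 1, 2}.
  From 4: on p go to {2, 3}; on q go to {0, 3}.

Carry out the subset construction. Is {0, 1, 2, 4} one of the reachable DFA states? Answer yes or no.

Start state of the DFA: {0}.
{0} --p--> {0, 1, 2, 4}  [new]
{0} --q--> {0, 3, 4}  [new]
{0, 1, 2, 4} --p--> {0, 1, 2, 3, 4}  [new]
{0, 1, 2, 4} --q--> {0, 2, 3, 4}  [new]
{0, 3, 4} --p--> {0, 1, 2, 3, 4}  [seen]
{0, 3, 4} --q--> {0, 1, 2, 3, 4}  [seen]
{0, 1, 2, 3, 4} --p--> {0, 1, 2, 3, 4}  [seen]
{0, 1, 2, 3, 4} --q--> {0, 1, 2, 3, 4}  [seen]
{0, 2, 3, 4} --p--> {0, 1, 2, 3, 4}  [seen]
{0, 2, 3, 4} --q--> {0, 1, 2, 3, 4}  [seen]
Reachable DFA states: {0}, {0, 1, 2, 4}, {0, 3, 4}, {0, 1, 2, 3, 4}, {0, 2, 3, 4}.
{0, 1, 2, 4} is among them.

yes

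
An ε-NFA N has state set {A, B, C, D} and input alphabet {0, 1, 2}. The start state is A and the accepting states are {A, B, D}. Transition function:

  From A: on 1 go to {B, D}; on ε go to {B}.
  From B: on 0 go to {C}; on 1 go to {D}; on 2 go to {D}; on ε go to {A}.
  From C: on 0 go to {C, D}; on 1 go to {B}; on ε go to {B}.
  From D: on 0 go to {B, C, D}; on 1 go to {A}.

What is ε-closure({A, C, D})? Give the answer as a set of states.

Begin with {A, C, D}.
A →ε {B}; add B.
ε-closure = {A, B, C, D}.

{A, B, C, D}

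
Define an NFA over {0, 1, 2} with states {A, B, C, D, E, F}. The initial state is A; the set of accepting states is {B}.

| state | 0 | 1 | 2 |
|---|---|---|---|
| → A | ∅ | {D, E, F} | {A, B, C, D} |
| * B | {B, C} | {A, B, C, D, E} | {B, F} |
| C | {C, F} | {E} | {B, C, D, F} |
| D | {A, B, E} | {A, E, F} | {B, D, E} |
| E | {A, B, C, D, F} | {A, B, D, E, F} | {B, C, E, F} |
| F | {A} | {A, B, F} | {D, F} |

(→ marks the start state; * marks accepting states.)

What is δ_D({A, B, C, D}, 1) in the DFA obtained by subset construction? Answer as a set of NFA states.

{A, B, C, D, E, F}

δ(A,1) = {D, E, F}; δ(B,1) = {A, B, C, D, E}; δ(C,1) = {E}; δ(D,1) = {A, E, F}.
Union: {A, B, C, D, E, F}.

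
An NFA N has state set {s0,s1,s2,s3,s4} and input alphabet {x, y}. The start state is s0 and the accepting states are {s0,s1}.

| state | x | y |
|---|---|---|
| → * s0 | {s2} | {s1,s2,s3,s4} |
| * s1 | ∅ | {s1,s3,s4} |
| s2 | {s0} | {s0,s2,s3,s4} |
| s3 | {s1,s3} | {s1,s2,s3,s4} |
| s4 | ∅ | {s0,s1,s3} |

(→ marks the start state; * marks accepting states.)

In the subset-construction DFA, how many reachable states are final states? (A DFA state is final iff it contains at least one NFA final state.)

7

Start state of the DFA: {s0}.
{s0} --x--> {s2}  [new]
{s0} --y--> {s1,s2,s3,s4}  [new]
{s2} --x--> {s0}  [seen]
{s2} --y--> {s0,s2,s3,s4}  [new]
{s1,s2,s3,s4} --x--> {s0,s1,s3}  [new]
{s1,s2,s3,s4} --y--> {s0,s1,s2,s3,s4}  [new]
{s0,s2,s3,s4} --x--> {s0,s1,s2,s3}  [new]
{s0,s2,s3,s4} --y--> {s0,s1,s2,s3,s4}  [seen]
{s0,s1,s3} --x--> {s1,s2,s3}  [new]
{s0,s1,s3} --y--> {s1,s2,s3,s4}  [seen]
{s0,s1,s2,s3,s4} --x--> {s0,s1,s2,s3}  [seen]
{s0,s1,s2,s3,s4} --y--> {s0,s1,s2,s3,s4}  [seen]
{s0,s1,s2,s3} --x--> {s0,s1,s2,s3}  [seen]
{s0,s1,s2,s3} --y--> {s0,s1,s2,s3,s4}  [seen]
{s1,s2,s3} --x--> {s0,s1,s3}  [seen]
{s1,s2,s3} --y--> {s0,s1,s2,s3,s4}  [seen]
Reachable DFA states: {s0}, {s2}, {s1,s2,s3,s4}, {s0,s2,s3,s4}, {s0,s1,s3}, {s0,s1,s2,s3,s4}, {s0,s1,s2,s3}, {s1,s2,s3}.
Accepting DFA states (contain an NFA accepting state): {s0}, {s1,s2,s3,s4}, {s0,s2,s3,s4}, {s0,s1,s3}, {s0,s1,s2,s3,s4}, {s0,s1,s2,s3}, {s1,s2,s3}.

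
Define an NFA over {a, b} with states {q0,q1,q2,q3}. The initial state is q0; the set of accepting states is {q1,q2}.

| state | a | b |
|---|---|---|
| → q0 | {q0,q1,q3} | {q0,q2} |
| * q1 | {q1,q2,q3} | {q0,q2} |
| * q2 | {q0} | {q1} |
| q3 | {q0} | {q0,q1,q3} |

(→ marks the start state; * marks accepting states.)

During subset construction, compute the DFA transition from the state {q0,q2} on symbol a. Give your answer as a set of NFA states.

δ(q0,a) = {q0,q1,q3}; δ(q2,a) = {q0}.
Union: {q0,q1,q3}.

{q0,q1,q3}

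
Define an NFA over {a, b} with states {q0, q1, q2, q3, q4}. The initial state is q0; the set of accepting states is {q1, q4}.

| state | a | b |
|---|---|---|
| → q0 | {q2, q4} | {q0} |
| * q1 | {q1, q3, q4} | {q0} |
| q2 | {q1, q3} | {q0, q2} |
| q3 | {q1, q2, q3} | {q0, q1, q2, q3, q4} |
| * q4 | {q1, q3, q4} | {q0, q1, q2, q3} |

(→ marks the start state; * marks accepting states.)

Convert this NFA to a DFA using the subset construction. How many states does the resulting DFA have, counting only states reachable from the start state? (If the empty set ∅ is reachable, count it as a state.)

6

Start state of the DFA: {q0}.
{q0} --a--> {q2, q4}  [new]
{q0} --b--> {q0}  [seen]
{q2, q4} --a--> {q1, q3, q4}  [new]
{q2, q4} --b--> {q0, q1, q2, q3}  [new]
{q1, q3, q4} --a--> {q1, q2, q3, q4}  [new]
{q1, q3, q4} --b--> {q0, q1, q2, q3, q4}  [new]
{q0, q1, q2, q3} --a--> {q1, q2, q3, q4}  [seen]
{q0, q1, q2, q3} --b--> {q0, q1, q2, q3, q4}  [seen]
{q1, q2, q3, q4} --a--> {q1, q2, q3, q4}  [seen]
{q1, q2, q3, q4} --b--> {q0, q1, q2, q3, q4}  [seen]
{q0, q1, q2, q3, q4} --a--> {q1, q2, q3, q4}  [seen]
{q0, q1, q2, q3, q4} --b--> {q0, q1, q2, q3, q4}  [seen]
Reachable DFA states: {q0}, {q2, q4}, {q1, q3, q4}, {q0, q1, q2, q3}, {q1, q2, q3, q4}, {q0, q1, q2, q3, q4}.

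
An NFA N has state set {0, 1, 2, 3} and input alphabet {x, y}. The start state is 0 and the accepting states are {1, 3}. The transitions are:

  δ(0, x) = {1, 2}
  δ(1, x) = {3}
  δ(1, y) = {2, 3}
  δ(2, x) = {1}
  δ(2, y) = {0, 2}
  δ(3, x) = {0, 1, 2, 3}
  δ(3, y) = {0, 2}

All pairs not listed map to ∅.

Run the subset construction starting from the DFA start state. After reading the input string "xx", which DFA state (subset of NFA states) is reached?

Start: {0}.
δ(0,x) = {1, 2}.
Union: {1, 2}.
After x: {1, 2}.
δ(1,x) = {3}; δ(2,x) = {1}.
Union: {1, 3}.
After x: {1, 3}.

{1, 3}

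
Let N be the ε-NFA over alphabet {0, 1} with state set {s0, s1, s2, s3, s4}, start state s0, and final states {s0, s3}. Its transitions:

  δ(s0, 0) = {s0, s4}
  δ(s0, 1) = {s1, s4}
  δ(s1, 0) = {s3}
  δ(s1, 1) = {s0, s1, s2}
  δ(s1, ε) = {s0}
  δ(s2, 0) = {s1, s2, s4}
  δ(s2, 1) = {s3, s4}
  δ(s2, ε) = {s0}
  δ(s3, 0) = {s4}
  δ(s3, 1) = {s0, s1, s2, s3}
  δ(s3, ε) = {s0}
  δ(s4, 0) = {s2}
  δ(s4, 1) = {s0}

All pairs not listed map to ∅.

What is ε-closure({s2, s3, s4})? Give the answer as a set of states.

{s0, s2, s3, s4}

Begin with {s2, s3, s4}.
s2 →ε {s0}; add s0.
ε-closure = {s0, s2, s3, s4}.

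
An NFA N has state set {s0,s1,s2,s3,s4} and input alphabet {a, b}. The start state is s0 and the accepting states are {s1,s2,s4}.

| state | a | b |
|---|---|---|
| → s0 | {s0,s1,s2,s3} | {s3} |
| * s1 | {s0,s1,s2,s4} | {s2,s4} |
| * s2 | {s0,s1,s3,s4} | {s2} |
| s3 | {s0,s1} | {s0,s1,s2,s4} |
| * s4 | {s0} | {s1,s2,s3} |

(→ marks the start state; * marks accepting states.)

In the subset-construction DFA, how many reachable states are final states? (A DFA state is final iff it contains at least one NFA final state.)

Start state of the DFA: {s0}.
{s0} --a--> {s0,s1,s2,s3}  [new]
{s0} --b--> {s3}  [new]
{s0,s1,s2,s3} --a--> {s0,s1,s2,s3,s4}  [new]
{s0,s1,s2,s3} --b--> {s0,s1,s2,s3,s4}  [seen]
{s3} --a--> {s0,s1}  [new]
{s3} --b--> {s0,s1,s2,s4}  [new]
{s0,s1,s2,s3,s4} --a--> {s0,s1,s2,s3,s4}  [seen]
{s0,s1,s2,s3,s4} --b--> {s0,s1,s2,s3,s4}  [seen]
{s0,s1} --a--> {s0,s1,s2,s3,s4}  [seen]
{s0,s1} --b--> {s2,s3,s4}  [new]
{s0,s1,s2,s4} --a--> {s0,s1,s2,s3,s4}  [seen]
{s0,s1,s2,s4} --b--> {s1,s2,s3,s4}  [new]
{s2,s3,s4} --a--> {s0,s1,s3,s4}  [new]
{s2,s3,s4} --b--> {s0,s1,s2,s3,s4}  [seen]
{s1,s2,s3,s4} --a--> {s0,s1,s2,s3,s4}  [seen]
{s1,s2,s3,s4} --b--> {s0,s1,s2,s3,s4}  [seen]
{s0,s1,s3,s4} --a--> {s0,s1,s2,s3,s4}  [seen]
{s0,s1,s3,s4} --b--> {s0,s1,s2,s3,s4}  [seen]
Reachable DFA states: {s0}, {s0,s1,s2,s3}, {s3}, {s0,s1,s2,s3,s4}, {s0,s1}, {s0,s1,s2,s4}, {s2,s3,s4}, {s1,s2,s3,s4}, {s0,s1,s3,s4}.
Accepting DFA states (contain an NFA accepting state): {s0,s1,s2,s3}, {s0,s1,s2,s3,s4}, {s0,s1}, {s0,s1,s2,s4}, {s2,s3,s4}, {s1,s2,s3,s4}, {s0,s1,s3,s4}.

7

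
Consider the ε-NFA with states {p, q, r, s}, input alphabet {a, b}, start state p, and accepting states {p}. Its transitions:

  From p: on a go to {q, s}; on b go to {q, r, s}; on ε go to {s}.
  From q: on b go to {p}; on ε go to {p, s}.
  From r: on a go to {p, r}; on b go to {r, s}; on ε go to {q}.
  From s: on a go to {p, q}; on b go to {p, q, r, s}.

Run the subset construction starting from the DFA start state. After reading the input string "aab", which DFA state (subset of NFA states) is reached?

{p, q, r, s}

Start: {p, s}.
δ(p,a) = {q, s}; δ(s,a) = {p, q}.
Union: {p, q, s}.
After a: {p, q, s}.
δ(p,a) = {q, s}; δ(q,a) = ∅; δ(s,a) = {p, q}.
Union: {p, q, s}.
After a: {p, q, s}.
δ(p,b) = {q, r, s}; δ(q,b) = {p}; δ(s,b) = {p, q, r, s}.
Union: {p, q, r, s}.
After b: {p, q, r, s}.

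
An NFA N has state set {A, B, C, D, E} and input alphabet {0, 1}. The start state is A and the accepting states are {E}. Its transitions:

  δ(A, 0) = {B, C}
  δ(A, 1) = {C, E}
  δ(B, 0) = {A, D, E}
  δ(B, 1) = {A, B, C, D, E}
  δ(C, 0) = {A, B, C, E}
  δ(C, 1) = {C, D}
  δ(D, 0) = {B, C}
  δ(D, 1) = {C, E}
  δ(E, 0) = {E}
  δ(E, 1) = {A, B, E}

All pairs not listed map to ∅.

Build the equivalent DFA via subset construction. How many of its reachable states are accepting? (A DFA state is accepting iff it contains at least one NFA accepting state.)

Start state of the DFA: {A}.
{A} --0--> {B, C}  [new]
{A} --1--> {C, E}  [new]
{B, C} --0--> {A, B, C, D, E}  [new]
{B, C} --1--> {A, B, C, D, E}  [seen]
{C, E} --0--> {A, B, C, E}  [new]
{C, E} --1--> {A, B, C, D, E}  [seen]
{A, B, C, D, E} --0--> {A, B, C, D, E}  [seen]
{A, B, C, D, E} --1--> {A, B, C, D, E}  [seen]
{A, B, C, E} --0--> {A, B, C, D, E}  [seen]
{A, B, C, E} --1--> {A, B, C, D, E}  [seen]
Reachable DFA states: {A}, {B, C}, {C, E}, {A, B, C, D, E}, {A, B, C, E}.
Accepting DFA states (contain an NFA accepting state): {C, E}, {A, B, C, D, E}, {A, B, C, E}.

3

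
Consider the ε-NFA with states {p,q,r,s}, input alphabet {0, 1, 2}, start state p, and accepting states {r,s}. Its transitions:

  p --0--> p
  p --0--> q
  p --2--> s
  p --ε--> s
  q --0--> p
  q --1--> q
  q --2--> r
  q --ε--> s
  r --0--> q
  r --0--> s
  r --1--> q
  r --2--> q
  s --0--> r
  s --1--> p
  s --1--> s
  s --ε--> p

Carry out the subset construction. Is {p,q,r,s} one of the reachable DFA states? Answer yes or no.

yes

Start state of the DFA: {p,s} (ε-closure of the NFA start).
{p,s} --0--> {p,q,r,s}  [new]
{p,s} --1--> {p,s}  [seen]
{p,s} --2--> {p,s}  [seen]
{p,q,r,s} --0--> {p,q,r,s}  [seen]
{p,q,r,s} --1--> {p,q,s}  [new]
{p,q,r,s} --2--> {p,q,r,s}  [seen]
{p,q,s} --0--> {p,q,r,s}  [seen]
{p,q,s} --1--> {p,q,s}  [seen]
{p,q,s} --2--> {p,r,s}  [new]
{p,r,s} --0--> {p,q,r,s}  [seen]
{p,r,s} --1--> {p,q,s}  [seen]
{p,r,s} --2--> {p,q,s}  [seen]
Reachable DFA states: {p,s}, {p,q,r,s}, {p,q,s}, {p,r,s}.
{p,q,r,s} is among them.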